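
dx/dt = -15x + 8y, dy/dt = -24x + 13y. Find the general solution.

Coefficient matrix A = [[-15, 8], [-24, 13]].
Characteristic polynomial det(A - λI) = λ^2 + 2λ - 3 = 0.
Eigenvalues λ = 1, -3.
For λ=1: (A-λI) row 1 is [-16, 8], so an eigenvector is (-1, -2).
For λ=-3: (A-λI) row 1 is [-12, 8], so an eigenvector is (-2, -3).
General solution: C_1e^(t)(-1,-2) + C_2e^(-3t)(-2,-3).

x(t) = -C_1e^(t) - 2C_2e^(-3t), y(t) = -2C_1e^(t) - 3C_2e^(-3t)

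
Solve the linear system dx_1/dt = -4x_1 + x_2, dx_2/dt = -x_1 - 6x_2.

Coefficient matrix A = [[-4, 1], [-1, -6]].
Characteristic polynomial det(A - λI) = λ^2 + 10λ + 25 = 0.
Single eigenvalue λ = -5 with algebraic multiplicity 2.
Eigenvector v = (-1,1); generalized eigenvector w with (A-λI)w=v is (1,-2).
General solution: e^(-5t)[C_1·v + C_2·(t·v + w)].

x_1(t) = -C_1e^(-5t) - C_2te^(-5t) + C_2e^(-5t), x_2(t) = C_1e^(-5t) + C_2te^(-5t) - 2C_2e^(-5t)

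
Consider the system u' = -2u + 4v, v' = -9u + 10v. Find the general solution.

u(t) = 2c_1e^(4t) + 2c_2te^(4t) - c_2e^(4t), v(t) = 3c_1e^(4t) + 3c_2te^(4t) - c_2e^(4t)

Coefficient matrix A = [[-2, 4], [-9, 10]].
Characteristic polynomial det(A - λI) = λ^2 - 8λ + 16 = 0.
Single eigenvalue λ = 4 with algebraic multiplicity 2.
Eigenvector v = (2,3); generalized eigenvector w with (A-λI)w=v is (-1,-1).
General solution: e^(4t)[c_1·v + c_2·(t·v + w)].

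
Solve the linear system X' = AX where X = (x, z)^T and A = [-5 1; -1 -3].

x(t) = -K_1e^(-4t) - K_2te^(-4t) + K_2e^(-4t), z(t) = -K_1e^(-4t) - K_2te^(-4t)

Coefficient matrix A = [[-5, 1], [-1, -3]].
Characteristic polynomial det(A - λI) = λ^2 + 8λ + 16 = 0.
Single eigenvalue λ = -4 with algebraic multiplicity 2.
Eigenvector v = (-1,-1); generalized eigenvector w with (A-λI)w=v is (1,0).
General solution: e^(-4t)[K_1·v + K_2·(t·v + w)].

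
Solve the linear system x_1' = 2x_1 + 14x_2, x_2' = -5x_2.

x_1(t) = -c_1e^(2t) - 2c_2e^(-5t), x_2(t) = c_2e^(-5t)

Coefficient matrix A = [[2, 14], [0, -5]].
Characteristic polynomial det(A - λI) = λ^2 + 3λ - 10 = 0.
Eigenvalues λ = 2, -5.
For λ=2: (A-λI) row 1 is [0, 14], so an eigenvector is (-1, 0).
For λ=-5: (A-λI) row 1 is [7, 14], so an eigenvector is (-2, 1).
General solution: c_1e^(2t)(-1,0) + c_2e^(-5t)(-2,1).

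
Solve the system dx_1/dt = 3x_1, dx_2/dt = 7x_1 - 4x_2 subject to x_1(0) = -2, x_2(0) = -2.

Coefficient matrix A = [[3, 0], [7, -4]].
Characteristic polynomial det(A - λI) = λ^2 + λ - 12 = 0.
Eigenvalues λ = 3, -4.
For λ=3: (A-λI) row 2 is [7, -7], so an eigenvector is (-1, -1).
For λ=-4: (A-λI) row 1 is [7, 0], so an eigenvector is (0, 1).
General solution: C_1e^(3t)(-1,-1) + C_2e^(-4t)(0,1).
Applying x_1(0)=-2, x_2(0)=-2 gives C_1=2, C_2=0.

x_1(t) = -2e^(3t), x_2(t) = -2e^(3t)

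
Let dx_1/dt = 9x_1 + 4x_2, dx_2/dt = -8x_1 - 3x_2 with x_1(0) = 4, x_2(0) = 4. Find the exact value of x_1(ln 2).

368

A = [[9,4],[-8,-3]]; eigenvalues λ = 5, 1.
Eigenvectors: (-1,1) for λ=5, (1,-2) for λ=1.
From the initial condition, c_1 = -12, c_2 = -8.
x_1(ln 2) = (-12)(2^5)(-1) + (-8)(2^1)(1) = 368.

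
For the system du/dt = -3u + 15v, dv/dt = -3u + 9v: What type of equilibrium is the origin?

unstable spiral

A = [[-3,15],[-3,9]]; det(A-λI) = λ^2 - 6λ + 18.
λ = 3 ± 3i: positive real part.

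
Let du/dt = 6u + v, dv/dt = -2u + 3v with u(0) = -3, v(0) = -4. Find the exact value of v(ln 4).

A = [[6,1],[-2,3]]; eigenvalues λ = 5, 4.
Eigenvectors: (1,-1) for λ=5, (1,-2) for λ=4.
From the initial condition, c_1 = -10, c_2 = 7.
v(ln 4) = (-10)(4^5)(-1) + (7)(4^4)(-2) = 6656.

6656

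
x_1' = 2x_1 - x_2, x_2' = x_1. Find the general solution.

x_1(t) = c_1e^(t) + c_2te^(t) - 2c_2e^(t), x_2(t) = c_1e^(t) + c_2te^(t) - 3c_2e^(t)

Coefficient matrix A = [[2, -1], [1, 0]].
Characteristic polynomial det(A - λI) = λ^2 - 2λ + 1 = 0.
Single eigenvalue λ = 1 with algebraic multiplicity 2.
Eigenvector v = (1,1); generalized eigenvector w with (A-λI)w=v is (-2,-3).
General solution: e^(t)[c_1·v + c_2·(t·v + w)].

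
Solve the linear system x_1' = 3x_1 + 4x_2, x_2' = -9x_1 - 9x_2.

Coefficient matrix A = [[3, 4], [-9, -9]].
Characteristic polynomial det(A - λI) = λ^2 + 6λ + 9 = 0.
Single eigenvalue λ = -3 with algebraic multiplicity 2.
Eigenvector v = (2,-3); generalized eigenvector w with (A-λI)w=v is (-1,2).
General solution: e^(-3t)[c_1·v + c_2·(t·v + w)].

x_1(t) = 2c_1e^(-3t) + 2c_2te^(-3t) - c_2e^(-3t), x_2(t) = -3c_1e^(-3t) - 3c_2te^(-3t) + 2c_2e^(-3t)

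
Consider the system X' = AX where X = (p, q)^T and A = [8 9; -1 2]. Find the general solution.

Coefficient matrix A = [[8, 9], [-1, 2]].
Characteristic polynomial det(A - λI) = λ^2 - 10λ + 25 = 0.
Single eigenvalue λ = 5 with algebraic multiplicity 2.
Eigenvector v = (3,-1); generalized eigenvector w with (A-λI)w=v is (-2,1).
General solution: e^(5t)[K_1·v + K_2·(t·v + w)].

p(t) = 3K_1e^(5t) + 3K_2te^(5t) - 2K_2e^(5t), q(t) = -K_1e^(5t) - K_2te^(5t) + K_2e^(5t)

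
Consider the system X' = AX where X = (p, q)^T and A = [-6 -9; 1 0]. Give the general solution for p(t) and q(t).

Coefficient matrix A = [[-6, -9], [1, 0]].
Characteristic polynomial det(A - λI) = λ^2 + 6λ + 9 = 0.
Single eigenvalue λ = -3 with algebraic multiplicity 2.
Eigenvector v = (3,-1); generalized eigenvector w with (A-λI)w=v is (2,-1).
General solution: e^(-3t)[K_1·v + K_2·(t·v + w)].

p(t) = 3K_1e^(-3t) + 3K_2te^(-3t) + 2K_2e^(-3t), q(t) = -K_1e^(-3t) - K_2te^(-3t) - K_2e^(-3t)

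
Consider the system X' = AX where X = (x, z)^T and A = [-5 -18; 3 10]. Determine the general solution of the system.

x(t) = -3c_1e^(t) - 2c_2e^(4t), z(t) = c_1e^(t) + c_2e^(4t)

Coefficient matrix A = [[-5, -18], [3, 10]].
Characteristic polynomial det(A - λI) = λ^2 - 5λ + 4 = 0.
Eigenvalues λ = 1, 4.
For λ=1: (A-λI) row 1 is [-6, -18], so an eigenvector is (-3, 1).
For λ=4: (A-λI) row 1 is [-9, -18], so an eigenvector is (-2, 1).
General solution: c_1e^(t)(-3,1) + c_2e^(4t)(-2,1).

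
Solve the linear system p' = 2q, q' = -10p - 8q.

p(t) = -C_1e^(-4t)sin(2t) + C_2e^(-4t)cos(2t), q(t) = 2C_1e^(-4t)sin(2t) - C_1e^(-4t)cos(2t) - C_2e^(-4t)sin(2t) - 2C_2e^(-4t)cos(2t)

Coefficient matrix A = [[0, 2], [-10, -8]].
Characteristic polynomial det(A - λI) = λ^2 + 8λ + 20 = 0.
Eigenvalues λ = -4 ± 2i (complex conjugate pair).
For λ=-4+2i: an eigenvector is (0,-1) - i(-1,2) = (0 + i, -1 - 2i).
A real fundamental pair from Re and Im of e^((-4+2i)t)v: X_1 = e^(-4t)(cos(2t)·(0,-1) + sin(2t)·(-1,2)), X_2 = e^(-4t)(sin(2t)·(0,-1) - cos(2t)·(-1,2)).
General solution: C_1X_1 + C_2X_2.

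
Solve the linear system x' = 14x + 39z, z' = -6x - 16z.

x(t) = 3c_1e^(-t)sin(3t) - 2c_1e^(-t)cos(3t) - 2c_2e^(-t)sin(3t) - 3c_2e^(-t)cos(3t), z(t) = -c_1e^(-t)sin(3t) + c_1e^(-t)cos(3t) + c_2e^(-t)sin(3t) + c_2e^(-t)cos(3t)

Coefficient matrix A = [[14, 39], [-6, -16]].
Characteristic polynomial det(A - λI) = λ^2 + 2λ + 10 = 0.
Eigenvalues λ = -1 ± 3i (complex conjugate pair).
For λ=-1+3i: an eigenvector is (-2,1) - i(3,-1) = (-2 - 3i, 1 + i).
A real fundamental pair from Re and Im of e^((-1+3i)t)v: X_1 = e^(-t)(cos(3t)·(-2,1) + sin(3t)·(3,-1)), X_2 = e^(-t)(sin(3t)·(-2,1) - cos(3t)·(3,-1)).
General solution: c_1X_1 + c_2X_2.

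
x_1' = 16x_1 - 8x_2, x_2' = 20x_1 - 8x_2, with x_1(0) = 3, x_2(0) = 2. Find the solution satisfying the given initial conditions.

Coefficient matrix A = [[16, -8], [20, -8]].
Characteristic polynomial det(A - λI) = λ^2 - 8λ + 32 = 0.
Eigenvalues λ = 4 ± 4i (complex conjugate pair).
For λ=4+4i: an eigenvector is (1,2) - i(-1,-1) = (1 + i, 2 + i).
A real fundamental pair from Re and Im of e^((4+4i)t)v: X_1 = e^(4t)(cos(4t)·(1,2) + sin(4t)·(-1,-1)), X_2 = e^(4t)(sin(4t)·(1,2) - cos(4t)·(-1,-1)).
General solution: K_1X_1 + K_2X_2.
Applying x_1(0)=3, x_2(0)=2 gives K_1=-1, K_2=4.

x_1(t) = 5e^(4t)sin(4t) + 3e^(4t)cos(4t), x_2(t) = 9e^(4t)sin(4t) + 2e^(4t)cos(4t)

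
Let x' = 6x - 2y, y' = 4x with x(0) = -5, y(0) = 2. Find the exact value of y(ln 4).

-2848

A = [[6,-2],[4,0]]; eigenvalues λ = 2, 4.
Eigenvectors: (1,2) for λ=2, (1,1) for λ=4.
From the initial condition, c_1 = 7, c_2 = -12.
y(ln 4) = (7)(4^2)(2) + (-12)(4^4)(1) = -2848.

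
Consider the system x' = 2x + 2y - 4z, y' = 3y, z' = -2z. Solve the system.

x(t) = C_1e^(2t) + C_2e^(-2t) + 2C_3e^(3t), y(t) = C_3e^(3t), z(t) = C_2e^(-2t)

Coefficient matrix A = [[2, 2, -4], [0, 3, 0], [0, 0, -2]].
det(A - λI) = 0 gives eigenvalues λ = 2, -2, 3.
For λ=2: eigenvector (1,0,0).
For λ=-2: eigenvector (1,0,1).
For λ=3: eigenvector (2,1,0).
General solution: C_1e^(2t)(1,0,0) + C_2e^(-2t)(1,0,1) + C_3e^(3t)(2,1,0).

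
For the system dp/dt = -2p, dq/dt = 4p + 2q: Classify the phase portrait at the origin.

saddle

A = [[-2,0],[4,2]]; det(A-λI) = λ^2 - 4.
λ = -2, 2: opposite signs.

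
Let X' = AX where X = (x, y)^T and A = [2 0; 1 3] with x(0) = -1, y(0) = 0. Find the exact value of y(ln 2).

-4

A = [[2,0],[1,3]]; eigenvalues λ = 3, 2.
Eigenvectors: (0,1) for λ=3, (1,-1) for λ=2.
From the initial condition, c_1 = -1, c_2 = -1.
y(ln 2) = (-1)(2^3)(1) + (-1)(2^2)(-1) = -4.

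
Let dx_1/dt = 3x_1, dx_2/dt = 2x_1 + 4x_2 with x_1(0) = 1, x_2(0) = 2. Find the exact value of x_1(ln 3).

A = [[3,0],[2,4]]; eigenvalues λ = 4, 3.
Eigenvectors: (0,1) for λ=4, (1,-2) for λ=3.
From the initial condition, c_1 = 4, c_2 = 1.
x_1(ln 3) = (4)(3^4)(0) + (1)(3^3)(1) = 27.

27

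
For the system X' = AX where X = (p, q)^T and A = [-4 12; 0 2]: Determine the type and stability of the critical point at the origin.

saddle

A = [[-4,12],[0,2]]; det(A-λI) = λ^2 + 2λ - 8.
λ = 2, -4: opposite signs.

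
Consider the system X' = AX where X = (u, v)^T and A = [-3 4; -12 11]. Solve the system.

u(t) = K_1e^(5t) + 2K_2e^(3t), v(t) = 2K_1e^(5t) + 3K_2e^(3t)

Coefficient matrix A = [[-3, 4], [-12, 11]].
Characteristic polynomial det(A - λI) = λ^2 - 8λ + 15 = 0.
Eigenvalues λ = 5, 3.
For λ=5: (A-λI) row 1 is [-8, 4], so an eigenvector is (1, 2).
For λ=3: (A-λI) row 1 is [-6, 4], so an eigenvector is (2, 3).
General solution: K_1e^(5t)(1,2) + K_2e^(3t)(2,3).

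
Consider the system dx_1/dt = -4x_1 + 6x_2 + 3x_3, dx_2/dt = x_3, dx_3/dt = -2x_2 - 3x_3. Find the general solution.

Coefficient matrix A = [[-4, 6, 3], [0, 0, 1], [0, -2, -3]].
det(A - λI) = 0 gives eigenvalues λ = -1, -4, -2.
For λ=-1: eigenvector (1,1,-1).
For λ=-4: eigenvector (1,0,0).
For λ=-2: eigenvector (0,-1,2).
General solution: c_1e^(-t)(1,1,-1) + c_2e^(-4t)(1,0,0) + c_3e^(-2t)(0,-1,2).

x_1(t) = c_1e^(-t) + c_2e^(-4t), x_2(t) = c_1e^(-t) - c_3e^(-2t), x_3(t) = -c_1e^(-t) + 2c_3e^(-2t)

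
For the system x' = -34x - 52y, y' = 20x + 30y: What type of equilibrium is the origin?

stable spiral

A = [[-34,-52],[20,30]]; det(A-λI) = λ^2 + 4λ + 20.
λ = -2 ± 4i: negative real part.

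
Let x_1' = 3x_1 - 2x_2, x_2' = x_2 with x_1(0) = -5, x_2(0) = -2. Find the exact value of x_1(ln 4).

A = [[3,-2],[0,1]]; eigenvalues λ = 1, 3.
Eigenvectors: (-1,-1) for λ=1, (1,0) for λ=3.
From the initial condition, c_1 = 2, c_2 = -3.
x_1(ln 4) = (2)(4^1)(-1) + (-3)(4^3)(1) = -200.

-200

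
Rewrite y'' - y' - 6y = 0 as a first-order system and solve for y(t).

Let x_1 = y, x_2 = y'. Then x_1' = x_2 and x_2' = 6x_1 + x_2.
A = [[0,1],[6,1]]; det(A-λI) = λ^2 - λ - 6.
Eigenvalues λ = 3, -2 with eigenvectors (1,3), (1,-2).

y(t) = c_1e^(3t) + c_2e^(-2t)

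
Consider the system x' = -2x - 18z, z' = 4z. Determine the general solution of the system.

x(t) = C_1e^(-2t) + 3C_2e^(4t), z(t) = -C_2e^(4t)

Coefficient matrix A = [[-2, -18], [0, 4]].
Characteristic polynomial det(A - λI) = λ^2 - 2λ - 8 = 0.
Eigenvalues λ = -2, 4.
For λ=-2: (A-λI) row 1 is [0, -18], so an eigenvector is (1, 0).
For λ=4: (A-λI) row 1 is [-6, -18], so an eigenvector is (3, -1).
General solution: C_1e^(-2t)(1,0) + C_2e^(4t)(3,-1).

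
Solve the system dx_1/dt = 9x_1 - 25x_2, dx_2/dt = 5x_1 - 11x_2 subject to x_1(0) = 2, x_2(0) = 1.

Coefficient matrix A = [[9, -25], [5, -11]].
Characteristic polynomial det(A - λI) = λ^2 + 2λ + 26 = 0.
Eigenvalues λ = -1 ± 5i (complex conjugate pair).
For λ=-1+5i: an eigenvector is (-2,-1) - i(1,0) = (-2 - i, -1).
A real fundamental pair from Re and Im of e^((-1+5i)t)v: X_1 = e^(-t)(cos(5t)·(-2,-1) + sin(5t)·(1,0)), X_2 = e^(-t)(sin(5t)·(-2,-1) - cos(5t)·(1,0)).
General solution: K_1X_1 + K_2X_2.
Applying x_1(0)=2, x_2(0)=1 gives K_1=-1, K_2=0.

x_1(t) = -e^(-t)sin(5t) + 2e^(-t)cos(5t), x_2(t) = e^(-t)cos(5t)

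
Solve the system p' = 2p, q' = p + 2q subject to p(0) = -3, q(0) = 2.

p(t) = -3e^(2t), q(t) = -3te^(2t) + 2e^(2t)

Coefficient matrix A = [[2, 0], [1, 2]].
Characteristic polynomial det(A - λI) = λ^2 - 4λ + 4 = 0.
Single eigenvalue λ = 2 with algebraic multiplicity 2.
Eigenvector v = (0,-1); generalized eigenvector w with (A-λI)w=v is (-1,1).
General solution: e^(2t)[K_1·v + K_2·(t·v + w)].
Applying p(0)=-3, q(0)=2 gives K_1=1, K_2=3.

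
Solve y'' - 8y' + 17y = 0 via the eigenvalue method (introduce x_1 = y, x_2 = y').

Let x_1 = y, x_2 = y'. Then x_1' = x_2 and x_2' = -17x_1 + 8x_2.
A = [[0,1],[-17,8]]; det(A-λI) = λ^2 - 8λ + 17.
Eigenvalues λ = 4 ± i.

y(t) = C_1e^(4t)cos(t) + C_2e^(4t)sin(t)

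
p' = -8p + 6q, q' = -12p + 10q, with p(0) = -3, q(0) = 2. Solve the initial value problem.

Coefficient matrix A = [[-8, 6], [-12, 10]].
Characteristic polynomial det(A - λI) = λ^2 - 2λ - 8 = 0.
Eigenvalues λ = 4, -2.
For λ=4: (A-λI) row 1 is [-12, 6], so an eigenvector is (-1, -2).
For λ=-2: (A-λI) row 1 is [-6, 6], so an eigenvector is (-1, -1).
General solution: K_1e^(4t)(-1,-2) + K_2e^(-2t)(-1,-1).
Applying p(0)=-3, q(0)=2 gives K_1=-5, K_2=8.

p(t) = 5e^(4t) - 8e^(-2t), q(t) = 10e^(4t) - 8e^(-2t)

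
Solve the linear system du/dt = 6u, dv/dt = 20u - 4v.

u(t) = -c_1e^(6t), v(t) = -2c_1e^(6t) + c_2e^(-4t)

Coefficient matrix A = [[6, 0], [20, -4]].
Characteristic polynomial det(A - λI) = λ^2 - 2λ - 24 = 0.
Eigenvalues λ = 6, -4.
For λ=6: (A-λI) row 2 is [20, -10], so an eigenvector is (-1, -2).
For λ=-4: (A-λI) row 1 is [10, 0], so an eigenvector is (0, 1).
General solution: c_1e^(6t)(-1,-2) + c_2e^(-4t)(0,1).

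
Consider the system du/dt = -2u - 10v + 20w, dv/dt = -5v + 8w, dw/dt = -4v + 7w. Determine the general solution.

Coefficient matrix A = [[-2, -10, 20], [0, -5, 8], [0, -4, 7]].
det(A - λI) = 0 gives eigenvalues λ = -2, -1, 3.
For λ=-2: eigenvector (1,0,0).
For λ=-1: eigenvector (0,2,1).
For λ=3: eigenvector (2,1,1).
General solution: K_1e^(-2t)(1,0,0) + K_2e^(-t)(0,2,1) + K_3e^(3t)(2,1,1).

u(t) = K_1e^(-2t) + 2K_3e^(3t), v(t) = 2K_2e^(-t) + K_3e^(3t), w(t) = K_2e^(-t) + K_3e^(3t)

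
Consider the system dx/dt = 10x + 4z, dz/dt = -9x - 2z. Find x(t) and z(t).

Coefficient matrix A = [[10, 4], [-9, -2]].
Characteristic polynomial det(A - λI) = λ^2 - 8λ + 16 = 0.
Single eigenvalue λ = 4 with algebraic multiplicity 2.
Eigenvector v = (2,-3); generalized eigenvector w with (A-λI)w=v is (1,-1).
General solution: e^(4t)[C_1·v + C_2·(t·v + w)].

x(t) = 2C_1e^(4t) + 2C_2te^(4t) + C_2e^(4t), z(t) = -3C_1e^(4t) - 3C_2te^(4t) - C_2e^(4t)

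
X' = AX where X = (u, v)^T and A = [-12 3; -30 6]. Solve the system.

u(t) = -c_1e^(-3t)cos(3t) - c_2e^(-3t)sin(3t), v(t) = c_1e^(-3t)sin(3t) - 3c_1e^(-3t)cos(3t) - 3c_2e^(-3t)sin(3t) - c_2e^(-3t)cos(3t)

Coefficient matrix A = [[-12, 3], [-30, 6]].
Characteristic polynomial det(A - λI) = λ^2 + 6λ + 18 = 0.
Eigenvalues λ = -3 ± 3i (complex conjugate pair).
For λ=-3+3i: an eigenvector is (-1,-3) - i(0,1) = (-1, -3 - i).
A real fundamental pair from Re and Im of e^((-3+3i)t)v: X_1 = e^(-3t)(cos(3t)·(-1,-3) + sin(3t)·(0,1)), X_2 = e^(-3t)(sin(3t)·(-1,-3) - cos(3t)·(0,1)).
General solution: c_1X_1 + c_2X_2.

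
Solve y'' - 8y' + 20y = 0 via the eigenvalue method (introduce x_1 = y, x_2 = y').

Let x_1 = y, x_2 = y'. Then x_1' = x_2 and x_2' = -20x_1 + 8x_2.
A = [[0,1],[-20,8]]; det(A-λI) = λ^2 - 8λ + 20.
Eigenvalues λ = 4 ± 2i.

y(t) = C_1e^(4t)cos(2t) + C_2e^(4t)sin(2t)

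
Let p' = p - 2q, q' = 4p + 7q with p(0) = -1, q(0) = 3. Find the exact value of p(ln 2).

-56

A = [[1,-2],[4,7]]; eigenvalues λ = 3, 5.
Eigenvectors: (1,-1) for λ=3, (1,-2) for λ=5.
From the initial condition, c_1 = 1, c_2 = -2.
p(ln 2) = (1)(2^3)(1) + (-2)(2^5)(1) = -56.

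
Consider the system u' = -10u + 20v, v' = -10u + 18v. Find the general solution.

u(t) = -c_1e^(4t)sin(2t) + 3c_1e^(4t)cos(2t) + 3c_2e^(4t)sin(2t) + c_2e^(4t)cos(2t), v(t) = -c_1e^(4t)sin(2t) + 2c_1e^(4t)cos(2t) + 2c_2e^(4t)sin(2t) + c_2e^(4t)cos(2t)

Coefficient matrix A = [[-10, 20], [-10, 18]].
Characteristic polynomial det(A - λI) = λ^2 - 8λ + 20 = 0.
Eigenvalues λ = 4 ± 2i (complex conjugate pair).
For λ=4+2i: an eigenvector is (3,2) - i(-1,-1) = (3 + i, 2 + i).
A real fundamental pair from Re and Im of e^((4+2i)t)v: X_1 = e^(4t)(cos(2t)·(3,2) + sin(2t)·(-1,-1)), X_2 = e^(4t)(sin(2t)·(3,2) - cos(2t)·(-1,-1)).
General solution: c_1X_1 + c_2X_2.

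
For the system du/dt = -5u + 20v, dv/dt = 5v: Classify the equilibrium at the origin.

A = [[-5,20],[0,5]]; det(A-λI) = λ^2 - 25.
λ = -5, 5: opposite signs.

saddle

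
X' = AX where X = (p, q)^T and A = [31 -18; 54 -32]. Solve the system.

p(t) = -c_1e^(-5t) - 2c_2e^(4t), q(t) = -2c_1e^(-5t) - 3c_2e^(4t)

Coefficient matrix A = [[31, -18], [54, -32]].
Characteristic polynomial det(A - λI) = λ^2 + λ - 20 = 0.
Eigenvalues λ = -5, 4.
For λ=-5: (A-λI) row 1 is [36, -18], so an eigenvector is (-1, -2).
For λ=4: (A-λI) row 1 is [27, -18], so an eigenvector is (-2, -3).
General solution: c_1e^(-5t)(-1,-2) + c_2e^(4t)(-2,-3).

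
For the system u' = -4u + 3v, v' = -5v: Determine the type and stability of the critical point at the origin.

stable node

A = [[-4,3],[0,-5]]; det(A-λI) = λ^2 + 9λ + 20.
λ = -4, -5: both negative.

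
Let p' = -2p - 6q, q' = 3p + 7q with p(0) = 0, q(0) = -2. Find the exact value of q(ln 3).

A = [[-2,-6],[3,7]]; eigenvalues λ = 4, 1.
Eigenvectors: (1,-1) for λ=4, (-2,1) for λ=1.
From the initial condition, c_1 = 4, c_2 = 2.
q(ln 3) = (4)(3^4)(-1) + (2)(3^1)(1) = -318.

-318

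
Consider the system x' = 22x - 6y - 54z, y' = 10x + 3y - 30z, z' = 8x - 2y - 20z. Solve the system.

x(t) = -5K_1e^(-2t) + 3K_2e^(4t) + 6K_3e^(3t), y(t) = -2K_1e^(-2t) + K_3e^(3t), z(t) = -2K_1e^(-2t) + K_2e^(4t) + 2K_3e^(3t)

Coefficient matrix A = [[22, -6, -54], [10, 3, -30], [8, -2, -20]].
det(A - λI) = 0 gives eigenvalues λ = -2, 4, 3.
For λ=-2: eigenvector (-5,-2,-2).
For λ=4: eigenvector (3,0,1).
For λ=3: eigenvector (6,1,2).
General solution: K_1e^(-2t)(-5,-2,-2) + K_2e^(4t)(3,0,1) + K_3e^(3t)(6,1,2).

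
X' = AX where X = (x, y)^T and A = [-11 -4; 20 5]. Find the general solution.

Coefficient matrix A = [[-11, -4], [20, 5]].
Characteristic polynomial det(A - λI) = λ^2 + 6λ + 25 = 0.
Eigenvalues λ = -3 ± 4i (complex conjugate pair).
For λ=-3+4i: an eigenvector is (-1,2) - i(0,-1) = (-1, 2 + i).
A real fundamental pair from Re and Im of e^((-3+4i)t)v: X_1 = e^(-3t)(cos(4t)·(-1,2) + sin(4t)·(0,-1)), X_2 = e^(-3t)(sin(4t)·(-1,2) - cos(4t)·(0,-1)).
General solution: c_1X_1 + c_2X_2.

x(t) = -c_1e^(-3t)cos(4t) - c_2e^(-3t)sin(4t), y(t) = -c_1e^(-3t)sin(4t) + 2c_1e^(-3t)cos(4t) + 2c_2e^(-3t)sin(4t) + c_2e^(-3t)cos(4t)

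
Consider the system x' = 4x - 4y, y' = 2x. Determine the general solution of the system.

Coefficient matrix A = [[4, -4], [2, 0]].
Characteristic polynomial det(A - λI) = λ^2 - 4λ + 8 = 0.
Eigenvalues λ = 2 ± 2i (complex conjugate pair).
For λ=2+2i: an eigenvector is (-1,-1) - i(1,0) = (-1 - i, -1).
A real fundamental pair from Re and Im of e^((2+2i)t)v: X_1 = e^(2t)(cos(2t)·(-1,-1) + sin(2t)·(1,0)), X_2 = e^(2t)(sin(2t)·(-1,-1) - cos(2t)·(1,0)).
General solution: c_1X_1 + c_2X_2.

x(t) = c_1e^(2t)sin(2t) - c_1e^(2t)cos(2t) - c_2e^(2t)sin(2t) - c_2e^(2t)cos(2t), y(t) = -c_1e^(2t)cos(2t) - c_2e^(2t)sin(2t)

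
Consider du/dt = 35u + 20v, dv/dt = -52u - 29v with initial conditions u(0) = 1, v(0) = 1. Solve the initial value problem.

Coefficient matrix A = [[35, 20], [-52, -29]].
Characteristic polynomial det(A - λI) = λ^2 - 6λ + 25 = 0.
Eigenvalues λ = 3 ± 4i (complex conjugate pair).
For λ=3+4i: an eigenvector is (1,-2) - i(-2,3) = (1 + 2i, -2 - 3i).
A real fundamental pair from Re and Im of e^((3+4i)t)v: X_1 = e^(3t)(cos(4t)·(1,-2) + sin(4t)·(-2,3)), X_2 = e^(3t)(sin(4t)·(1,-2) - cos(4t)·(-2,3)).
General solution: K_1X_1 + K_2X_2.
Applying u(0)=1, v(0)=1 gives K_1=-5, K_2=3.

u(t) = 13e^(3t)sin(4t) + e^(3t)cos(4t), v(t) = -21e^(3t)sin(4t) + e^(3t)cos(4t)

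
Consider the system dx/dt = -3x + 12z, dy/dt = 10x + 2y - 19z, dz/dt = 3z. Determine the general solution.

x(t) = c_1e^(-3t) + 2c_2e^(3t), y(t) = -2c_1e^(-3t) + c_2e^(3t) - c_3e^(2t), z(t) = c_2e^(3t)

Coefficient matrix A = [[-3, 0, 12], [10, 2, -19], [0, 0, 3]].
det(A - λI) = 0 gives eigenvalues λ = -3, 3, 2.
For λ=-3: eigenvector (1,-2,0).
For λ=3: eigenvector (2,1,1).
For λ=2: eigenvector (0,-1,0).
General solution: c_1e^(-3t)(1,-2,0) + c_2e^(3t)(2,1,1) + c_3e^(2t)(0,-1,0).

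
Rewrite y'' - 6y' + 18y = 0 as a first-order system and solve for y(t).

y(t) = K_1e^(3t)cos(3t) + K_2e^(3t)sin(3t)

Let x_1 = y, x_2 = y'. Then x_1' = x_2 and x_2' = -18x_1 + 6x_2.
A = [[0,1],[-18,6]]; det(A-λI) = λ^2 - 6λ + 18.
Eigenvalues λ = 3 ± 3i.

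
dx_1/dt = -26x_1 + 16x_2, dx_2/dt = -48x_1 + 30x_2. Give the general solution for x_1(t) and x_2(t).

Coefficient matrix A = [[-26, 16], [-48, 30]].
Characteristic polynomial det(A - λI) = λ^2 - 4λ - 12 = 0.
Eigenvalues λ = -2, 6.
For λ=-2: (A-λI) row 1 is [-24, 16], so an eigenvector is (-2, -3).
For λ=6: (A-λI) row 1 is [-32, 16], so an eigenvector is (-1, -2).
General solution: C_1e^(-2t)(-2,-3) + C_2e^(6t)(-1,-2).

x_1(t) = -2C_1e^(-2t) - C_2e^(6t), x_2(t) = -3C_1e^(-2t) - 2C_2e^(6t)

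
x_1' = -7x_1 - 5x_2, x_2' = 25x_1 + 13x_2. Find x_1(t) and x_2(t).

Coefficient matrix A = [[-7, -5], [25, 13]].
Characteristic polynomial det(A - λI) = λ^2 - 6λ + 34 = 0.
Eigenvalues λ = 3 ± 5i (complex conjugate pair).
For λ=3+5i: an eigenvector is (-1,2) - i(0,-1) = (-1, 2 + i).
A real fundamental pair from Re and Im of e^((3+5i)t)v: X_1 = e^(3t)(cos(5t)·(-1,2) + sin(5t)·(0,-1)), X_2 = e^(3t)(sin(5t)·(-1,2) - cos(5t)·(0,-1)).
General solution: c_1X_1 + c_2X_2.

x_1(t) = -c_1e^(3t)cos(5t) - c_2e^(3t)sin(5t), x_2(t) = -c_1e^(3t)sin(5t) + 2c_1e^(3t)cos(5t) + 2c_2e^(3t)sin(5t) + c_2e^(3t)cos(5t)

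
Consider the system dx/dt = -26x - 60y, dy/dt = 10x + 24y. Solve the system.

x(t) = -3c_1e^(-6t) - 2c_2e^(4t), y(t) = c_1e^(-6t) + c_2e^(4t)

Coefficient matrix A = [[-26, -60], [10, 24]].
Characteristic polynomial det(A - λI) = λ^2 + 2λ - 24 = 0.
Eigenvalues λ = -6, 4.
For λ=-6: (A-λI) row 1 is [-20, -60], so an eigenvector is (-3, 1).
For λ=4: (A-λI) row 1 is [-30, -60], so an eigenvector is (-2, 1).
General solution: c_1e^(-6t)(-3,1) + c_2e^(4t)(-2,1).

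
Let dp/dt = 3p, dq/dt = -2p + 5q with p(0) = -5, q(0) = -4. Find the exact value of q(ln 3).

108

A = [[3,0],[-2,5]]; eigenvalues λ = 5, 3.
Eigenvectors: (0,1) for λ=5, (-1,-1) for λ=3.
From the initial condition, c_1 = 1, c_2 = 5.
q(ln 3) = (1)(3^5)(1) + (5)(3^3)(-1) = 108.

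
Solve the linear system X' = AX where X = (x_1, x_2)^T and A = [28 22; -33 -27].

Coefficient matrix A = [[28, 22], [-33, -27]].
Characteristic polynomial det(A - λI) = λ^2 - λ - 30 = 0.
Eigenvalues λ = 6, -5.
For λ=6: (A-λI) row 1 is [22, 22], so an eigenvector is (1, -1).
For λ=-5: (A-λI) row 1 is [33, 22], so an eigenvector is (2, -3).
General solution: c_1e^(6t)(1,-1) + c_2e^(-5t)(2,-3).

x_1(t) = c_1e^(6t) + 2c_2e^(-5t), x_2(t) = -c_1e^(6t) - 3c_2e^(-5t)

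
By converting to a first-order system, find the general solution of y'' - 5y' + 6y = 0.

y(t) = C_1e^(2t) + C_2e^(3t)

Let x_1 = y, x_2 = y'. Then x_1' = x_2 and x_2' = -6x_1 + 5x_2.
A = [[0,1],[-6,5]]; det(A-λI) = λ^2 - 5λ + 6.
Eigenvalues λ = 2, 3 with eigenvectors (1,2), (1,3).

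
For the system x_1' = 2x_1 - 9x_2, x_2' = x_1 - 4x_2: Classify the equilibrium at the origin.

stable improper node

A = [[2,-9],[1,-4]]; det(A-λI) = λ^2 + 2λ + 1.
repeated λ = -1 with a single eigenvector.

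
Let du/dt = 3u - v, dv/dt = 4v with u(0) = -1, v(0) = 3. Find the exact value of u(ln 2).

-32

A = [[3,-1],[0,4]]; eigenvalues λ = 3, 4.
Eigenvectors: (-1,0) for λ=3, (-1,1) for λ=4.
From the initial condition, c_1 = -2, c_2 = 3.
u(ln 2) = (-2)(2^3)(-1) + (3)(2^4)(-1) = -32.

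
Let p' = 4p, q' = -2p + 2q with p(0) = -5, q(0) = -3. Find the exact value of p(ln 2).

A = [[4,0],[-2,2]]; eigenvalues λ = 2, 4.
Eigenvectors: (0,1) for λ=2, (1,-1) for λ=4.
From the initial condition, c_1 = -8, c_2 = -5.
p(ln 2) = (-8)(2^2)(0) + (-5)(2^4)(1) = -80.

-80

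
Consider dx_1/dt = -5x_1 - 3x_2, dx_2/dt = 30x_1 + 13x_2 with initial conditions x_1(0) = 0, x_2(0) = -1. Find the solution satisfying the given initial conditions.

Coefficient matrix A = [[-5, -3], [30, 13]].
Characteristic polynomial det(A - λI) = λ^2 - 8λ + 25 = 0.
Eigenvalues λ = 4 ± 3i (complex conjugate pair).
For λ=4+3i: an eigenvector is (0,1) - i(-1,3) = (0 + i, 1 - 3i).
A real fundamental pair from Re and Im of e^((4+3i)t)v: X_1 = e^(4t)(cos(3t)·(0,1) + sin(3t)·(-1,3)), X_2 = e^(4t)(sin(3t)·(0,1) - cos(3t)·(-1,3)).
General solution: K_1X_1 + K_2X_2.
Applying x_1(0)=0, x_2(0)=-1 gives K_1=-1, K_2=0.

x_1(t) = e^(4t)sin(3t), x_2(t) = -3e^(4t)sin(3t) - e^(4t)cos(3t)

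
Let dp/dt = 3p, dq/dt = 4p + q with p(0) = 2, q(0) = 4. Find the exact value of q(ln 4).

256

A = [[3,0],[4,1]]; eigenvalues λ = 1, 3.
Eigenvectors: (0,-1) for λ=1, (1,2) for λ=3.
From the initial condition, c_1 = 0, c_2 = 2.
q(ln 4) = (0)(4^1)(-1) + (2)(4^3)(2) = 256.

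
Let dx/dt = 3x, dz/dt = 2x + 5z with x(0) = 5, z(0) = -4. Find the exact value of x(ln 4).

320

A = [[3,0],[2,5]]; eigenvalues λ = 5, 3.
Eigenvectors: (0,1) for λ=5, (-1,1) for λ=3.
From the initial condition, c_1 = 1, c_2 = -5.
x(ln 4) = (1)(4^5)(0) + (-5)(4^3)(-1) = 320.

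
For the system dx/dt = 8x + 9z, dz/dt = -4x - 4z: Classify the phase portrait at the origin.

unstable improper node

A = [[8,9],[-4,-4]]; det(A-λI) = λ^2 - 4λ + 4.
repeated λ = 2 with a single eigenvector.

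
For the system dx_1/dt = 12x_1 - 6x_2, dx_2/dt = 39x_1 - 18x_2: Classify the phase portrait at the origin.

A = [[12,-6],[39,-18]]; det(A-λI) = λ^2 + 6λ + 18.
λ = -3 ± 3i: negative real part.

stable spiral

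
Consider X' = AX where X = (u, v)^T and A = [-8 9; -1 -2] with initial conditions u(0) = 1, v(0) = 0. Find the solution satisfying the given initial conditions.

Coefficient matrix A = [[-8, 9], [-1, -2]].
Characteristic polynomial det(A - λI) = λ^2 + 10λ + 25 = 0.
Single eigenvalue λ = -5 with algebraic multiplicity 2.
Eigenvector v = (3,1); generalized eigenvector w with (A-λI)w=v is (2,1).
General solution: e^(-5t)[C_1·v + C_2·(t·v + w)].
Applying u(0)=1, v(0)=0 gives C_1=1, C_2=-1.

u(t) = -3te^(-5t) + e^(-5t), v(t) = -te^(-5t)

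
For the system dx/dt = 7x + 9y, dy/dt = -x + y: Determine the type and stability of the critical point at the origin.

unstable improper node

A = [[7,9],[-1,1]]; det(A-λI) = λ^2 - 8λ + 16.
repeated λ = 4 with a single eigenvector.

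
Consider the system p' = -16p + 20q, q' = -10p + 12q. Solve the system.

p(t) = -K_1e^(-2t)sin(2t) + 3K_1e^(-2t)cos(2t) + 3K_2e^(-2t)sin(2t) + K_2e^(-2t)cos(2t), q(t) = -K_1e^(-2t)sin(2t) + 2K_1e^(-2t)cos(2t) + 2K_2e^(-2t)sin(2t) + K_2e^(-2t)cos(2t)

Coefficient matrix A = [[-16, 20], [-10, 12]].
Characteristic polynomial det(A - λI) = λ^2 + 4λ + 8 = 0.
Eigenvalues λ = -2 ± 2i (complex conjugate pair).
For λ=-2+2i: an eigenvector is (3,2) - i(-1,-1) = (3 + i, 2 + i).
A real fundamental pair from Re and Im of e^((-2+2i)t)v: X_1 = e^(-2t)(cos(2t)·(3,2) + sin(2t)·(-1,-1)), X_2 = e^(-2t)(sin(2t)·(3,2) - cos(2t)·(-1,-1)).
General solution: K_1X_1 + K_2X_2.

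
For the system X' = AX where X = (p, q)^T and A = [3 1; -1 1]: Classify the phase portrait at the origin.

A = [[3,1],[-1,1]]; det(A-λI) = λ^2 - 4λ + 4.
repeated λ = 2 with a single eigenvector.

unstable improper node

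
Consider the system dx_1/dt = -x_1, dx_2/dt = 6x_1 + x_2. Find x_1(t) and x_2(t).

Coefficient matrix A = [[-1, 0], [6, 1]].
Characteristic polynomial det(A - λI) = λ^2 - 1 = 0.
Eigenvalues λ = -1, 1.
For λ=-1: (A-λI) row 2 is [6, 2], so an eigenvector is (-1, 3).
For λ=1: (A-λI) row 1 is [-2, 0], so an eigenvector is (0, -1).
General solution: c_1e^(-t)(-1,3) + c_2e^(t)(0,-1).

x_1(t) = -c_1e^(-t), x_2(t) = 3c_1e^(-t) - c_2e^(t)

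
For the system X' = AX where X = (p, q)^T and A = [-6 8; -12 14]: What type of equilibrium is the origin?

unstable node

A = [[-6,8],[-12,14]]; det(A-λI) = λ^2 - 8λ + 12.
λ = 2, 6: both positive.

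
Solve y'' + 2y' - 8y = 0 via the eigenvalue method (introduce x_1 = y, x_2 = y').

y(t) = c_1e^(2t) + c_2e^(-4t)

Let x_1 = y, x_2 = y'. Then x_1' = x_2 and x_2' = 8x_1 - 2x_2.
A = [[0,1],[8,-2]]; det(A-λI) = λ^2 + 2λ - 8.
Eigenvalues λ = 2, -4 with eigenvectors (1,2), (1,-4).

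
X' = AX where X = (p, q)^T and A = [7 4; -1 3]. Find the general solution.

Coefficient matrix A = [[7, 4], [-1, 3]].
Characteristic polynomial det(A - λI) = λ^2 - 10λ + 25 = 0.
Single eigenvalue λ = 5 with algebraic multiplicity 2.
Eigenvector v = (2,-1); generalized eigenvector w with (A-λI)w=v is (-3,2).
General solution: e^(5t)[K_1·v + K_2·(t·v + w)].

p(t) = 2K_1e^(5t) + 2K_2te^(5t) - 3K_2e^(5t), q(t) = -K_1e^(5t) - K_2te^(5t) + 2K_2e^(5t)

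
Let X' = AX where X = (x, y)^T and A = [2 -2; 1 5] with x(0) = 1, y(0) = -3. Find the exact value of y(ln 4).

A = [[2,-2],[1,5]]; eigenvalues λ = 4, 3.
Eigenvectors: (1,-1) for λ=4, (-2,1) for λ=3.
From the initial condition, c_1 = 5, c_2 = 2.
y(ln 4) = (5)(4^4)(-1) + (2)(4^3)(1) = -1152.

-1152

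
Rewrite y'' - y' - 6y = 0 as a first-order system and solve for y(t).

Let x_1 = y, x_2 = y'. Then x_1' = x_2 and x_2' = 6x_1 + x_2.
A = [[0,1],[6,1]]; det(A-λI) = λ^2 - λ - 6.
Eigenvalues λ = -2, 3 with eigenvectors (1,-2), (1,3).

y(t) = c_1e^(-2t) + c_2e^(3t)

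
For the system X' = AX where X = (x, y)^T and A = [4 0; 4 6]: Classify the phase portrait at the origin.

unstable node

A = [[4,0],[4,6]]; det(A-λI) = λ^2 - 10λ + 24.
λ = 6, 4: both positive.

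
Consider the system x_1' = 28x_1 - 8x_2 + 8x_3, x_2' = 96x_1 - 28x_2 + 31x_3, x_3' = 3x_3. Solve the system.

x_1(t) = K_1e^(4t) + K_2e^(-4t), x_2(t) = 3K_1e^(4t) + 4K_2e^(-4t) + K_3e^(3t), x_3(t) = K_3e^(3t)

Coefficient matrix A = [[28, -8, 8], [96, -28, 31], [0, 0, 3]].
det(A - λI) = 0 gives eigenvalues λ = 4, -4, 3.
For λ=4: eigenvector (1,3,0).
For λ=-4: eigenvector (1,4,0).
For λ=3: eigenvector (0,1,1).
General solution: K_1e^(4t)(1,3,0) + K_2e^(-4t)(1,4,0) + K_3e^(3t)(0,1,1).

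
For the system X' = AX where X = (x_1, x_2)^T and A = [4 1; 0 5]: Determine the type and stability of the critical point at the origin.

unstable node

A = [[4,1],[0,5]]; det(A-λI) = λ^2 - 9λ + 20.
λ = 4, 5: both positive.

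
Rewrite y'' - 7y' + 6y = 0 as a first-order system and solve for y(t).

y(t) = c_1e^(6t) + c_2e^(t)

Let x_1 = y, x_2 = y'. Then x_1' = x_2 and x_2' = -6x_1 + 7x_2.
A = [[0,1],[-6,7]]; det(A-λI) = λ^2 - 7λ + 6.
Eigenvalues λ = 6, 1 with eigenvectors (1,6), (1,1).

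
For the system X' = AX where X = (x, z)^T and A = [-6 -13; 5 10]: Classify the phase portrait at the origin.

A = [[-6,-13],[5,10]]; det(A-λI) = λ^2 - 4λ + 5.
λ = 2 ± i: positive real part.

unstable spiral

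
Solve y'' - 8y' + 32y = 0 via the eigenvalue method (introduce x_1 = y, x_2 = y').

Let x_1 = y, x_2 = y'. Then x_1' = x_2 and x_2' = -32x_1 + 8x_2.
A = [[0,1],[-32,8]]; det(A-λI) = λ^2 - 8λ + 32.
Eigenvalues λ = 4 ± 4i.

y(t) = C_1e^(4t)cos(4t) + C_2e^(4t)sin(4t)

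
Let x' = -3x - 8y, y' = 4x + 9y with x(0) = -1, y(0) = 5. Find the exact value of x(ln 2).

A = [[-3,-8],[4,9]]; eigenvalues λ = 1, 5.
Eigenvectors: (2,-1) for λ=1, (-1,1) for λ=5.
From the initial condition, c_1 = 4, c_2 = 9.
x(ln 2) = (4)(2^1)(2) + (9)(2^5)(-1) = -272.

-272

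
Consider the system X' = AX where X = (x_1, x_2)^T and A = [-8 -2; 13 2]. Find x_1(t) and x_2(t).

Coefficient matrix A = [[-8, -2], [13, 2]].
Characteristic polynomial det(A - λI) = λ^2 + 6λ + 10 = 0.
Eigenvalues λ = -3 ± i (complex conjugate pair).
For λ=-3+i: an eigenvector is (-1,2) - i(1,-3) = (-1 - i, 2 + 3i).
A real fundamental pair from Re and Im of e^((-3+i)t)v: X_1 = e^(-3t)(cos(t)·(-1,2) + sin(t)·(1,-3)), X_2 = e^(-3t)(sin(t)·(-1,2) - cos(t)·(1,-3)).
General solution: C_1X_1 + C_2X_2.

x_1(t) = C_1e^(-3t)sin(t) - C_1e^(-3t)cos(t) - C_2e^(-3t)sin(t) - C_2e^(-3t)cos(t), x_2(t) = -3C_1e^(-3t)sin(t) + 2C_1e^(-3t)cos(t) + 2C_2e^(-3t)sin(t) + 3C_2e^(-3t)cos(t)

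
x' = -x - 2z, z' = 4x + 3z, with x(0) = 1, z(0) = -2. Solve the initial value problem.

x(t) = e^(t)sin(2t) + e^(t)cos(2t), z(t) = -2e^(t)cos(2t)

Coefficient matrix A = [[-1, -2], [4, 3]].
Characteristic polynomial det(A - λI) = λ^2 - 2λ + 5 = 0.
Eigenvalues λ = 1 ± 2i (complex conjugate pair).
For λ=1+2i: an eigenvector is (-1,1) - i(0,-1) = (-1, 1 + i).
A real fundamental pair from Re and Im of e^((1+2i)t)v: X_1 = e^(t)(cos(2t)·(-1,1) + sin(2t)·(0,-1)), X_2 = e^(t)(sin(2t)·(-1,1) - cos(2t)·(0,-1)).
General solution: C_1X_1 + C_2X_2.
Applying x(0)=1, z(0)=-2 gives C_1=-1, C_2=-1.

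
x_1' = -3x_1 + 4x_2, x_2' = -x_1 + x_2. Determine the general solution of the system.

x_1(t) = 2C_1e^(-t) + 2C_2te^(-t) + C_2e^(-t), x_2(t) = C_1e^(-t) + C_2te^(-t) + C_2e^(-t)

Coefficient matrix A = [[-3, 4], [-1, 1]].
Characteristic polynomial det(A - λI) = λ^2 + 2λ + 1 = 0.
Single eigenvalue λ = -1 with algebraic multiplicity 2.
Eigenvector v = (2,1); generalized eigenvector w with (A-λI)w=v is (1,1).
General solution: e^(-t)[C_1·v + C_2·(t·v + w)].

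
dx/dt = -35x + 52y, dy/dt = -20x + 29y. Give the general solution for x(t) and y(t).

Coefficient matrix A = [[-35, 52], [-20, 29]].
Characteristic polynomial det(A - λI) = λ^2 + 6λ + 25 = 0.
Eigenvalues λ = -3 ± 4i (complex conjugate pair).
For λ=-3+4i: an eigenvector is (2,1) - i(-3,-2) = (2 + 3i, 1 + 2i).
A real fundamental pair from Re and Im of e^((-3+4i)t)v: X_1 = e^(-3t)(cos(4t)·(2,1) + sin(4t)·(-3,-2)), X_2 = e^(-3t)(sin(4t)·(2,1) - cos(4t)·(-3,-2)).
General solution: C_1X_1 + C_2X_2.

x(t) = -3C_1e^(-3t)sin(4t) + 2C_1e^(-3t)cos(4t) + 2C_2e^(-3t)sin(4t) + 3C_2e^(-3t)cos(4t), y(t) = -2C_1e^(-3t)sin(4t) + C_1e^(-3t)cos(4t) + C_2e^(-3t)sin(4t) + 2C_2e^(-3t)cos(4t)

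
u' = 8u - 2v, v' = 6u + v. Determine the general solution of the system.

Coefficient matrix A = [[8, -2], [6, 1]].
Characteristic polynomial det(A - λI) = λ^2 - 9λ + 20 = 0.
Eigenvalues λ = 5, 4.
For λ=5: (A-λI) row 1 is [3, -2], so an eigenvector is (2, 3).
For λ=4: (A-λI) row 1 is [4, -2], so an eigenvector is (1, 2).
General solution: C_1e^(5t)(2,3) + C_2e^(4t)(1,2).

u(t) = 2C_1e^(5t) + C_2e^(4t), v(t) = 3C_1e^(5t) + 2C_2e^(4t)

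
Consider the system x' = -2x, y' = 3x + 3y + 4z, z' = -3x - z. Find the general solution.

Coefficient matrix A = [[-2, 0, 0], [3, 3, 4], [-3, 0, -1]].
det(A - λI) = 0 gives eigenvalues λ = -1, 3, -2.
For λ=-1: eigenvector (0,-1,1).
For λ=3: eigenvector (0,1,0).
For λ=-2: eigenvector (1,-3,3).
General solution: c_1e^(-t)(0,-1,1) + c_2e^(3t)(0,1,0) + c_3e^(-2t)(1,-3,3).

x(t) = c_3e^(-2t), y(t) = -c_1e^(-t) + c_2e^(3t) - 3c_3e^(-2t), z(t) = c_1e^(-t) + 3c_3e^(-2t)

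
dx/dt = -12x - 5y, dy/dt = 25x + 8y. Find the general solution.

x(t) = -C_1e^(-2t)cos(5t) - C_2e^(-2t)sin(5t), y(t) = -C_1e^(-2t)sin(5t) + 2C_1e^(-2t)cos(5t) + 2C_2e^(-2t)sin(5t) + C_2e^(-2t)cos(5t)

Coefficient matrix A = [[-12, -5], [25, 8]].
Characteristic polynomial det(A - λI) = λ^2 + 4λ + 29 = 0.
Eigenvalues λ = -2 ± 5i (complex conjugate pair).
For λ=-2+5i: an eigenvector is (-1,2) - i(0,-1) = (-1, 2 + i).
A real fundamental pair from Re and Im of e^((-2+5i)t)v: X_1 = e^(-2t)(cos(5t)·(-1,2) + sin(5t)·(0,-1)), X_2 = e^(-2t)(sin(5t)·(-1,2) - cos(5t)·(0,-1)).
General solution: C_1X_1 + C_2X_2.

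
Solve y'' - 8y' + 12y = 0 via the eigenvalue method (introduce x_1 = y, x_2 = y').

y(t) = c_1e^(6t) + c_2e^(2t)

Let x_1 = y, x_2 = y'. Then x_1' = x_2 and x_2' = -12x_1 + 8x_2.
A = [[0,1],[-12,8]]; det(A-λI) = λ^2 - 8λ + 12.
Eigenvalues λ = 6, 2 with eigenvectors (1,6), (1,2).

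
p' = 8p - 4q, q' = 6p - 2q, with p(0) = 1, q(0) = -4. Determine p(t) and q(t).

Coefficient matrix A = [[8, -4], [6, -2]].
Characteristic polynomial det(A - λI) = λ^2 - 6λ + 8 = 0.
Eigenvalues λ = 2, 4.
For λ=2: (A-λI) row 1 is [6, -4], so an eigenvector is (2, 3).
For λ=4: (A-λI) row 1 is [4, -4], so an eigenvector is (1, 1).
General solution: c_1e^(2t)(2,3) + c_2e^(4t)(1,1).
Applying p(0)=1, q(0)=-4 gives c_1=-5, c_2=11.

p(t) = 11e^(4t) - 10e^(2t), q(t) = 11e^(4t) - 15e^(2t)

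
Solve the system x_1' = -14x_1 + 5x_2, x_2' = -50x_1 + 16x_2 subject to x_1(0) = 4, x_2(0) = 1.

x_1(t) = -11e^(t)sin(5t) + 4e^(t)cos(5t), x_2(t) = -37e^(t)sin(5t) + e^(t)cos(5t)

Coefficient matrix A = [[-14, 5], [-50, 16]].
Characteristic polynomial det(A - λI) = λ^2 - 2λ + 26 = 0.
Eigenvalues λ = 1 ± 5i (complex conjugate pair).
For λ=1+5i: an eigenvector is (0,-1) - i(-1,-3) = (0 + i, -1 + 3i).
A real fundamental pair from Re and Im of e^((1+5i)t)v: X_1 = e^(t)(cos(5t)·(0,-1) + sin(5t)·(-1,-3)), X_2 = e^(t)(sin(5t)·(0,-1) - cos(5t)·(-1,-3)).
General solution: K_1X_1 + K_2X_2.
Applying x_1(0)=4, x_2(0)=1 gives K_1=11, K_2=4.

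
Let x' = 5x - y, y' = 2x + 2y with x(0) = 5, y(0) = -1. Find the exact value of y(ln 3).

567

A = [[5,-1],[2,2]]; eigenvalues λ = 3, 4.
Eigenvectors: (1,2) for λ=3, (-1,-1) for λ=4.
From the initial condition, c_1 = -6, c_2 = -11.
y(ln 3) = (-6)(3^3)(2) + (-11)(3^4)(-1) = 567.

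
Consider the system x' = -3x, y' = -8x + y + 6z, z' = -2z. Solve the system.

x(t) = K_1e^(-3t), y(t) = 2K_1e^(-3t) - 2K_2e^(-2t) + K_3e^(t), z(t) = K_2e^(-2t)

Coefficient matrix A = [[-3, 0, 0], [-8, 1, 6], [0, 0, -2]].
det(A - λI) = 0 gives eigenvalues λ = -3, -2, 1.
For λ=-3: eigenvector (1,2,0).
For λ=-2: eigenvector (0,-2,1).
For λ=1: eigenvector (0,1,0).
General solution: K_1e^(-3t)(1,2,0) + K_2e^(-2t)(0,-2,1) + K_3e^(t)(0,1,0).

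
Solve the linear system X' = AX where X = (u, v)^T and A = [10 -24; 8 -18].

u(t) = -3K_1e^(-6t) + 2K_2e^(-2t), v(t) = -2K_1e^(-6t) + K_2e^(-2t)

Coefficient matrix A = [[10, -24], [8, -18]].
Characteristic polynomial det(A - λI) = λ^2 + 8λ + 12 = 0.
Eigenvalues λ = -6, -2.
For λ=-6: (A-λI) row 1 is [16, -24], so an eigenvector is (-3, -2).
For λ=-2: (A-λI) row 1 is [12, -24], so an eigenvector is (2, 1).
General solution: K_1e^(-6t)(-3,-2) + K_2e^(-2t)(2,1).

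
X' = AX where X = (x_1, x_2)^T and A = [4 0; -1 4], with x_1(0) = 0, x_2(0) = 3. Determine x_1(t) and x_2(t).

Coefficient matrix A = [[4, 0], [-1, 4]].
Characteristic polynomial det(A - λI) = λ^2 - 8λ + 16 = 0.
Single eigenvalue λ = 4 with algebraic multiplicity 2.
Eigenvector v = (0,1); generalized eigenvector w with (A-λI)w=v is (-1,-1).
General solution: e^(4t)[K_1·v + K_2·(t·v + w)].
Applying x_1(0)=0, x_2(0)=3 gives K_1=3, K_2=0.

x_1(t) = 0, x_2(t) = 3e^(4t)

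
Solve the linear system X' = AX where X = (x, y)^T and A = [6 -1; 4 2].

x(t) = -C_1e^(4t) - C_2te^(4t) - C_2e^(4t), y(t) = -2C_1e^(4t) - 2C_2te^(4t) - C_2e^(4t)

Coefficient matrix A = [[6, -1], [4, 2]].
Characteristic polynomial det(A - λI) = λ^2 - 8λ + 16 = 0.
Single eigenvalue λ = 4 with algebraic multiplicity 2.
Eigenvector v = (-1,-2); generalized eigenvector w with (A-λI)w=v is (-1,-1).
General solution: e^(4t)[C_1·v + C_2·(t·v + w)].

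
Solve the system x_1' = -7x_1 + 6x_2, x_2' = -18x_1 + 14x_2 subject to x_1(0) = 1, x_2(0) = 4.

x_1(t) = 5e^(5t) - 4e^(2t), x_2(t) = 10e^(5t) - 6e^(2t)

Coefficient matrix A = [[-7, 6], [-18, 14]].
Characteristic polynomial det(A - λI) = λ^2 - 7λ + 10 = 0.
Eigenvalues λ = 2, 5.
For λ=2: (A-λI) row 1 is [-9, 6], so an eigenvector is (-2, -3).
For λ=5: (A-λI) row 1 is [-12, 6], so an eigenvector is (1, 2).
General solution: K_1e^(2t)(-2,-3) + K_2e^(5t)(1,2).
Applying x_1(0)=1, x_2(0)=4 gives K_1=2, K_2=5.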